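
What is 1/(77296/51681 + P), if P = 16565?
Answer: 51681/856173061 ≈ 6.0363e-5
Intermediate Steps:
1/(77296/51681 + P) = 1/(77296/51681 + 16565) = 1/(856173061/51681) = 51681/856173061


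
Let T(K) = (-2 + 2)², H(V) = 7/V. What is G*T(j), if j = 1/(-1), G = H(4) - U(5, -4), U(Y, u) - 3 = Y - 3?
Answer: 0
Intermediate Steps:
U(Y, u) = Y (U(Y, u) = 3 + (Y - 3) = 3 + (-3 + Y) = Y)
G = -13/4 (G = 7/4 - 1*5 = 7*(¼) - 5 = 7/4 - 5 = -13/4 ≈ -3.2500)
j = -1
T(K) = 0 (T(K) = 0² = 0)
G*T(j) = -13/4*0 = 0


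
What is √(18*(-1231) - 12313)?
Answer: I*√34471 ≈ 185.66*I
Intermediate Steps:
√(18*(-1231) - 12313) = √(-22158 - 12313) = √(-34471) = I*√34471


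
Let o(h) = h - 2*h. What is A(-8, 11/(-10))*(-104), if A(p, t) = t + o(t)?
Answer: 0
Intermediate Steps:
o(h) = -h
A(p, t) = 0 (A(p, t) = t - t = 0)
A(-8, 11/(-10))*(-104) = 0*(-104) = 0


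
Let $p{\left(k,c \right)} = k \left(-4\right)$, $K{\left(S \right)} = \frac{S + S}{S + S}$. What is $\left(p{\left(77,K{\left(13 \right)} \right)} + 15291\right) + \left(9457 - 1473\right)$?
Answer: $22967$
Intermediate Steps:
$K{\left(S \right)} = 1$ ($K{\left(S \right)} = \frac{2 S}{2 S} = 2 S \frac{1}{2 S} = 1$)
$p{\left(k,c \right)} = - 4 k$
$\left(p{\left(77,K{\left(13 \right)} \right)} + 15291\right) + \left(9457 - 1473\right) = \left(\left(-4\right) 77 + 15291\right) + \left(9457 - 1473\right) = \left(-308 + 15291\right) + 7984 = 14983 + 7984 = 22967$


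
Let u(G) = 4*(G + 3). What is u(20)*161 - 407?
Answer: 14405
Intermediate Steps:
u(G) = 12 + 4*G (u(G) = 4*(3 + G) = 12 + 4*G)
u(20)*161 - 407 = (12 + 4*20)*161 - 407 = (12 + 80)*161 - 407 = 92*161 - 407 = 14812 - 407 = 14405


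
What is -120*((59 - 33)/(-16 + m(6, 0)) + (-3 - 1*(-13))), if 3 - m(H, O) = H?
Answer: -19680/19 ≈ -1035.8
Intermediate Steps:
m(H, O) = 3 - H
-120*((59 - 33)/(-16 + m(6, 0)) + (-3 - 1*(-13))) = -120*((59 - 33)/(-16 + (3 - 1*6)) + (-3 - 1*(-13))) = -120*(26/(-16 + (3 - 6)) + (-3 + 13)) = -120*(26/(-16 - 3) + 10) = -120*(26/(-19) + 10) = -120*(26*(-1/19) + 10) = -120*(-26/19 + 10) = -120*164/19 = -19680/19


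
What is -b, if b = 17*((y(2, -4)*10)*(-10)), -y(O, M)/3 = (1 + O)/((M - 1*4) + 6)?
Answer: 7650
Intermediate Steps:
y(O, M) = -3*(1 + O)/(2 + M) (y(O, M) = -3*(1 + O)/((M - 1*4) + 6) = -3*(1 + O)/((M - 4) + 6) = -3*(1 + O)/((-4 + M) + 6) = -3*(1 + O)/(2 + M))
b = -7650 (b = 17*(((3*(-1 - 1*2)/(2 - 4))*10)*(-10)) = 17*(((3*(-1 - 2)/(-2))*10)*(-10)) = 17*(((3*(-½)*(-3))*10)*(-10)) = 17*(((9/2)*10)*(-10)) = 17*(45*(-10)) = 17*(-450) = -7650)
-b = -1*(-7650) = 7650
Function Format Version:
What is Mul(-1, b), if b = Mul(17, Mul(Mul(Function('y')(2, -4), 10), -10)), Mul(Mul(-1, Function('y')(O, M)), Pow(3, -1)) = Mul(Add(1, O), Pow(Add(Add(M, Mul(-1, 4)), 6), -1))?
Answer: 7650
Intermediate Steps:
Function('y')(O, M) = Mul(-3, Pow(Add(2, M), -1), Add(1, O)) (Function('y')(O, M) = Mul(-3, Mul(Add(1, O), Pow(Add(Add(M, Mul(-1, 4)), 6), -1))) = Mul(-3, Mul(Add(1, O), Pow(Add(Add(M, -4), 6), -1))) = Mul(-3, Mul(Add(1, O), Pow(Add(Add(-4, M), 6), -1))) = Mul(-3, Mul(Add(1, O), Pow(Add(2, M), -1))) = Mul(-3, Mul(Pow(Add(2, M), -1), Add(1, O))) = Mul(-3, Pow(Add(2, M), -1), Add(1, O)))
b = -7650 (b = Mul(17, Mul(Mul(Mul(3, Pow(Add(2, -4), -1), Add(-1, Mul(-1, 2))), 10), -10)) = Mul(17, Mul(Mul(Mul(3, Pow(-2, -1), Add(-1, -2)), 10), -10)) = Mul(17, Mul(Mul(Mul(3, Rational(-1, 2), -3), 10), -10)) = Mul(17, Mul(Mul(Rational(9, 2), 10), -10)) = Mul(17, Mul(45, -10)) = Mul(17, -450) = -7650)
Mul(-1, b) = Mul(-1, -7650) = 7650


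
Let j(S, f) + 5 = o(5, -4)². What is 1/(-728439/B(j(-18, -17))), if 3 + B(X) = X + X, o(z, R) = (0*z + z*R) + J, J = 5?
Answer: -437/728439 ≈ -0.00059991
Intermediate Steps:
o(z, R) = 5 + R*z (o(z, R) = (0*z + z*R) + 5 = (0 + R*z) + 5 = R*z + 5 = 5 + R*z)
j(S, f) = 220 (j(S, f) = -5 + (5 - 4*5)² = -5 + (5 - 20)² = -5 + (-15)² = -5 + 225 = 220)
B(X) = -3 + 2*X (B(X) = -3 + (X + X) = -3 + 2*X)
1/(-728439/B(j(-18, -17))) = 1/(-728439/(-3 + 2*220)) = 1/(-728439/(-3 + 440)) = 1/(-728439/437) = -437/728439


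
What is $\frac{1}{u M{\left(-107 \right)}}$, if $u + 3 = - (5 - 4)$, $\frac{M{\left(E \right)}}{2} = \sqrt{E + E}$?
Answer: $\frac{i \sqrt{214}}{1712} \approx 0.0085448 i$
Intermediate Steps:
$M{\left(E \right)} = 2 \sqrt{2} \sqrt{E}$ ($M{\left(E \right)} = 2 \sqrt{E + E} = 2 \sqrt{2 E} = 2 \sqrt{2} \sqrt{E}$)
$u = -4$ ($u = -3 - \left(5 - 4\right) = -3 - 1 = -4$)
$\frac{1}{u M{\left(-107 \right)}} = \frac{1}{\left(-4\right) 2 \sqrt{2} \sqrt{-107}} = \frac{1}{\left(-4\right) 2 \sqrt{2} i \sqrt{107}} = \frac{1}{\left(-4\right) 2 i \sqrt{214}} = \frac{1}{\left(-8\right) i \sqrt{214}} = \frac{i \sqrt{214}}{1712}$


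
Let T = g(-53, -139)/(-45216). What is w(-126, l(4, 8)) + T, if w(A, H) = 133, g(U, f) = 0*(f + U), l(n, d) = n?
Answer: 133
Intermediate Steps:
g(U, f) = 0 (g(U, f) = 0*(U + f) = 0)
T = 0 (T = 0/(-45216) = 0*(-1/45216) = 0)
w(-126, l(4, 8)) + T = 133 + 0 = 133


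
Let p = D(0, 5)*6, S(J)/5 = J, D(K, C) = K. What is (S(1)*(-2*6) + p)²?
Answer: 3600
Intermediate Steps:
S(J) = 5*J
p = 0 (p = 0*6 = 0)
(S(1)*(-2*6) + p)² = ((5*1)*(-2*6) + 0)² = (5*(-12) + 0)² = (-60 + 0)² = (-60)² = 3600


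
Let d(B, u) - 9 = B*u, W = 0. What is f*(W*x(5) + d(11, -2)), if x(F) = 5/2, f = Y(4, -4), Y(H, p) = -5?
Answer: 65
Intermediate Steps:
f = -5
d(B, u) = 9 + B*u
x(F) = 5/2 (x(F) = 5*(½) = 5/2)
f*(W*x(5) + d(11, -2)) = -5*(0*(5/2) + (9 + 11*(-2))) = -5*(0 + (9 - 22)) = -5*(0 - 13) = -5*(-13) = 65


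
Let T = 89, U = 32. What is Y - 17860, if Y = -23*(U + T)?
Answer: -20643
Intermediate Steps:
Y = -2783 (Y = -23*(32 + 89) = -23*121 = -2783)
Y - 17860 = -2783 - 17860 = -20643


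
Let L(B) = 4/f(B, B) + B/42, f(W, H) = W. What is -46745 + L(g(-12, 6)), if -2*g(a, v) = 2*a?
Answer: -981632/21 ≈ -46744.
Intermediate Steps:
g(a, v) = -a
L(B) = 4/B + B/42
-46745 + L(g(-12, 6)) = -46745 + (4/((-1*(-12))) + (-1*(-12))/42) = -46745 + (4/12 + (1/42)*12) = -46745 + (4*(1/12) + 2/7) = -46745 + (1/3 + 2/7) = -46745 + 13/21 = -981632/21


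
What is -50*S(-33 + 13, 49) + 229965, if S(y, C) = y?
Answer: 230965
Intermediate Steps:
-50*S(-33 + 13, 49) + 229965 = -50*(-33 + 13) + 229965 = -50*(-20) + 229965 = 1000 + 229965 = 230965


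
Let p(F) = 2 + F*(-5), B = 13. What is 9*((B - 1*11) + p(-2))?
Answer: 126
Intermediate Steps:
p(F) = 2 - 5*F
9*((B - 1*11) + p(-2)) = 9*((13 - 1*11) + (2 - 5*(-2))) = 9*((13 - 11) + (2 + 10)) = 9*(2 + 12) = 9*14 = 126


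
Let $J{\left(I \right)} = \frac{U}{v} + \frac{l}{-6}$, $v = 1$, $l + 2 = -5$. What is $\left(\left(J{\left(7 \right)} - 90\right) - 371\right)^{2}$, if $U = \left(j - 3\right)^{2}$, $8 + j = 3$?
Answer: $\frac{5640625}{36} \approx 1.5668 \cdot 10^{5}$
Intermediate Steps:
$j = -5$ ($j = -8 + 3 = -5$)
$l = -7$ ($l = -2 - 5 = -7$)
$U = 64$ ($U = \left(-5 - 3\right)^{2} = \left(-8\right)^{2} = 64$)
$J{\left(I \right)} = \frac{391}{6}$ ($J{\left(I \right)} = \frac{64}{1} - \frac{7}{-6} = 64 \cdot 1 - - \frac{7}{6} = 64 + \frac{7}{6} = \frac{391}{6}$)
$\left(\left(J{\left(7 \right)} - 90\right) - 371\right)^{2} = \left(\left(\frac{391}{6} - 90\right) - 371\right)^{2} = \left(- \frac{149}{6} - 371\right)^{2} = \left(- \frac{2375}{6}\right)^{2} = \frac{5640625}{36}$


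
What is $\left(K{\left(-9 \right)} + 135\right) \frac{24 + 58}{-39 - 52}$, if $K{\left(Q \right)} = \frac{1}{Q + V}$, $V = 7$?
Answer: $- \frac{11029}{91} \approx -121.2$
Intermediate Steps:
$K{\left(Q \right)} = \frac{1}{7 + Q}$ ($K{\left(Q \right)} = \frac{1}{Q + 7} = \frac{1}{7 + Q}$)
$\left(K{\left(-9 \right)} + 135\right) \frac{24 + 58}{-39 - 52} = \left(\frac{1}{7 - 9} + 135\right) \frac{24 + 58}{-39 - 52} = \left(\frac{1}{-2} + 135\right) \frac{82}{-91} = \left(- \frac{1}{2} + 135\right) 82 \left(- \frac{1}{91}\right) = \frac{269}{2} \left(- \frac{82}{91}\right) = - \frac{11029}{91}$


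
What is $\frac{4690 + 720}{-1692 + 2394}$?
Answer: $\frac{2705}{351} \approx 7.7066$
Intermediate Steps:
$\frac{4690 + 720}{-1692 + 2394} = \frac{5410}{702} = 5410 \cdot \frac{1}{702} = \frac{2705}{351}$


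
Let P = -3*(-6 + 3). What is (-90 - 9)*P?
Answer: -891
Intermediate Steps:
P = 9 (P = -3*(-3) = 9)
(-90 - 9)*P = (-90 - 9)*9 = -99*9 = -891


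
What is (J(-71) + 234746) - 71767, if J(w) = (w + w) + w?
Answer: 162766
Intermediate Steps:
J(w) = 3*w (J(w) = 2*w + w = 3*w)
(J(-71) + 234746) - 71767 = (3*(-71) + 234746) - 71767 = (-213 + 234746) - 71767 = 234533 - 71767 = 162766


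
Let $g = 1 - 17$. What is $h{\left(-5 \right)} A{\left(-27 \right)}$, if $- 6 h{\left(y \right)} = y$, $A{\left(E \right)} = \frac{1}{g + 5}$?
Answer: $- \frac{5}{66} \approx -0.075758$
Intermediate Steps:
$g = -16$ ($g = 1 - 17 = -16$)
$A{\left(E \right)} = - \frac{1}{11}$ ($A{\left(E \right)} = \frac{1}{-16 + 5} = \frac{1}{-11} = - \frac{1}{11}$)
$h{\left(y \right)} = - \frac{y}{6}$
$h{\left(-5 \right)} A{\left(-27 \right)} = \left(- \frac{1}{6}\right) \left(-5\right) \left(- \frac{1}{11}\right) = \frac{5}{6} \left(- \frac{1}{11}\right) = - \frac{5}{66}$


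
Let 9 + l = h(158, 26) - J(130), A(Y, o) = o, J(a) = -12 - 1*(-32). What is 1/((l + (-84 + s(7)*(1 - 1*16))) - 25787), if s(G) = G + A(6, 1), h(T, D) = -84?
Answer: -1/26104 ≈ -3.8308e-5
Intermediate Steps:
J(a) = 20 (J(a) = -12 + 32 = 20)
s(G) = 1 + G (s(G) = G + 1 = 1 + G)
l = -113 (l = -9 + (-84 - 1*20) = -9 + (-84 - 20) = -9 - 104 = -113)
1/((l + (-84 + s(7)*(1 - 1*16))) - 25787) = 1/((-113 + (-84 + (1 + 7)*(1 - 1*16))) - 25787) = 1/((-113 + (-84 + 8*(1 - 16))) - 25787) = 1/((-113 + (-84 + 8*(-15))) - 25787) = 1/((-113 + (-84 - 120)) - 25787) = 1/((-113 - 204) - 25787) = 1/(-317 - 25787) = 1/(-26104) = -1/26104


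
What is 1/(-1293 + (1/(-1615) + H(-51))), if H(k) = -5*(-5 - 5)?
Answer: -1615/2007446 ≈ -0.00080450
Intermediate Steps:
H(k) = 50 (H(k) = -5*(-10) = 50)
1/(-1293 + (1/(-1615) + H(-51))) = 1/(-1293 + (1/(-1615) + 50)) = 1/(-1293 + (-1/1615 + 50)) = 1/(-1293 + 80749/1615) = 1/(-2007446/1615) = -1615/2007446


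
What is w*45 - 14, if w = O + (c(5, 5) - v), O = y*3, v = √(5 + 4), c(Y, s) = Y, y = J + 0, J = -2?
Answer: -194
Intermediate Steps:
y = -2 (y = -2 + 0 = -2)
v = 3 (v = √9 = 3)
O = -6 (O = -2*3 = -6)
w = -4 (w = -6 + (5 - 1*3) = -6 + (5 - 3) = -6 + 2 = -4)
w*45 - 14 = -4*45 - 14 = -180 - 14 = -194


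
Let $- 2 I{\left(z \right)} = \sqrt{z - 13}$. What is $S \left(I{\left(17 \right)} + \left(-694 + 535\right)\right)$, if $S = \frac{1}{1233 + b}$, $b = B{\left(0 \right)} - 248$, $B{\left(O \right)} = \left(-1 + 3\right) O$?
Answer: $- \frac{32}{197} \approx -0.16244$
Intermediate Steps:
$I{\left(z \right)} = - \frac{\sqrt{-13 + z}}{2}$ ($I{\left(z \right)} = - \frac{\sqrt{z - 13}}{2} = - \frac{\sqrt{-13 + z}}{2}$)
$B{\left(O \right)} = 2 O$
$b = -248$ ($b = 2 \cdot 0 - 248 = 0 - 248 = -248$)
$S = \frac{1}{985}$ ($S = \frac{1}{1233 - 248} = \frac{1}{985} \approx 0.0010152$)
$S \left(I{\left(17 \right)} + \left(-694 + 535\right)\right) = \frac{- \frac{\sqrt{-13 + 17}}{2} + \left(-694 + 535\right)}{985} = \frac{- \frac{\sqrt{4}}{2} - 159}{985} = \frac{\left(- \frac{1}{2}\right) 2 - 159}{985} = \frac{-1 - 159}{985} = \frac{1}{985} \left(-160\right) = - \frac{32}{197}$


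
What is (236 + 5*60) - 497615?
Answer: -497079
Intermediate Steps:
(236 + 5*60) - 497615 = (236 + 300) - 497615 = 536 - 497615 = -497079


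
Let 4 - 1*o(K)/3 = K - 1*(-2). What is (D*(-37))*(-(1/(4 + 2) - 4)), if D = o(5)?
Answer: 2553/2 ≈ 1276.5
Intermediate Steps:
o(K) = 6 - 3*K (o(K) = 12 - 3*(K - 1*(-2)) = 12 - 3*(K + 2) = 12 - 3*(2 + K) = 12 + (-6 - 3*K) = 6 - 3*K)
D = -9 (D = 6 - 3*5 = 6 - 15 = -9)
(D*(-37))*(-(1/(4 + 2) - 4)) = (-9*(-37))*(-(1/(4 + 2) - 4)) = 333*(-(1/6 - 4)) = 333*(-1*(-23/6)) = 333*(23/6) = 2553/2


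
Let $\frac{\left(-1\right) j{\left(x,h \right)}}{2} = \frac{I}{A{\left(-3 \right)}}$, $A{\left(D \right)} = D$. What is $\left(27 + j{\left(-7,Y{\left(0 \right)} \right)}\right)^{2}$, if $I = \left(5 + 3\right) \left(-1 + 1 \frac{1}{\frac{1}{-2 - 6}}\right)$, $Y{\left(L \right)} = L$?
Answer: $441$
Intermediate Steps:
$I = -72$ ($I = 8 \left(-1 + 1 \frac{1}{\frac{1}{-8}}\right) = 8 \left(-1 + 1 \frac{1}{- \frac{1}{8}}\right) = 8 \left(-1 + 1 \left(-8\right)\right) = 8 \left(-1 - 8\right) = 8 \left(-9\right) = -72$)
$j{\left(x,h \right)} = -48$ ($j{\left(x,h \right)} = - 2 \left(- \frac{72}{-3}\right) = - 2 \left(\left(-72\right) \left(- \frac{1}{3}\right)\right) = \left(-2\right) 24 = -48$)
$\left(27 + j{\left(-7,Y{\left(0 \right)} \right)}\right)^{2} = \left(27 - 48\right)^{2} = \left(-21\right)^{2} = 441$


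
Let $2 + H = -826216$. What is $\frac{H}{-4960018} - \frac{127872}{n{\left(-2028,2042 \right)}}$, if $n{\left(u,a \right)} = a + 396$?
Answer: $- \frac{158058275553}{3023130971} \approx -52.283$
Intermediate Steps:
$n{\left(u,a \right)} = 396 + a$
$H = -826218$ ($H = -2 - 826216 = -826218$)
$\frac{H}{-4960018} - \frac{127872}{n{\left(-2028,2042 \right)}} = - \frac{826218}{-4960018} - \frac{127872}{396 + 2042} = \left(-826218\right) \left(- \frac{1}{4960018}\right) - \frac{127872}{2438} = \frac{413109}{2480009} - \frac{63936}{1219} = - \frac{158058275553}{3023130971}$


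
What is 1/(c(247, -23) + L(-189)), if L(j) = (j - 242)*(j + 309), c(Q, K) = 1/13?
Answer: -13/672359 ≈ -1.9335e-5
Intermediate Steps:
c(Q, K) = 1/13
L(j) = (-242 + j)*(309 + j)
1/(c(247, -23) + L(-189)) = 1/(1/13 + (-74778 + (-189)² + 67*(-189))) = 1/(1/13 + (-74778 + 35721 - 12663)) = 1/(1/13 - 51720) = 1/(-672359/13) = -13/672359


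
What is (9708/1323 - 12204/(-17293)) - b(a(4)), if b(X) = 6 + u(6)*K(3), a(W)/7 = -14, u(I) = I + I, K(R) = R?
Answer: -258958834/7626213 ≈ -33.956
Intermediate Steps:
u(I) = 2*I
a(W) = -98 (a(W) = 7*(-14) = -98)
b(X) = 42 (b(X) = 6 + (2*6)*3 = 6 + 12*3 = 6 + 36 = 42)
(9708/1323 - 12204/(-17293)) - b(a(4)) = (9708/1323 - 12204/(-17293)) - 1*42 = (9708*(1/1323) - 12204*(-1/17293)) - 42 = (3236/441 + 12204/17293) - 42 = 61342112/7626213 - 42 = -258958834/7626213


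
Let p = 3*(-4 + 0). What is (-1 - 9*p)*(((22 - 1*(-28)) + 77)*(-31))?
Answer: -421259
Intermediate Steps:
p = -12 (p = 3*(-4) = -12)
(-1 - 9*p)*(((22 - 1*(-28)) + 77)*(-31)) = (-1 - 9*(-12))*(((22 - 1*(-28)) + 77)*(-31)) = (-1 + 108)*(((22 + 28) + 77)*(-31)) = 107*((50 + 77)*(-31)) = 107*(127*(-31)) = 107*(-3937) = -421259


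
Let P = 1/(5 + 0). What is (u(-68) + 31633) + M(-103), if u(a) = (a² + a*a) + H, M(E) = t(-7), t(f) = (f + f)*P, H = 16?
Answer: 204471/5 ≈ 40894.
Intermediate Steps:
P = ⅕ (P = 1/5 = ⅕ ≈ 0.20000)
t(f) = 2*f/5 (t(f) = (f + f)*(⅕) = (2*f)*(⅕) = 2*f/5)
M(E) = -14/5 (M(E) = (⅖)*(-7) = -14/5)
u(a) = 16 + 2*a² (u(a) = (a² + a*a) + 16 = (a² + a²) + 16 = 2*a² + 16 = 16 + 2*a²)
(u(-68) + 31633) + M(-103) = ((16 + 2*(-68)²) + 31633) - 14/5 = ((16 + 2*4624) + 31633) - 14/5 = ((16 + 9248) + 31633) - 14/5 = (9264 + 31633) - 14/5 = 40897 - 14/5 = 204471/5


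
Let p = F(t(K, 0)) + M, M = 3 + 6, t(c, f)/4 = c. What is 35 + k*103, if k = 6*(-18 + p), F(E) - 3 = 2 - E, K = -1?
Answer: 35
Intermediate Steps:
t(c, f) = 4*c
F(E) = 5 - E (F(E) = 3 + (2 - E) = 5 - E)
M = 9
p = 18 (p = (5 - 4*(-1)) + 9 = (5 - 1*(-4)) + 9 = (5 + 4) + 9 = 9 + 9 = 18)
k = 0 (k = 6*(-18 + 18) = 6*0 = 0)
35 + k*103 = 35 + 0*103 = 35 + 0 = 35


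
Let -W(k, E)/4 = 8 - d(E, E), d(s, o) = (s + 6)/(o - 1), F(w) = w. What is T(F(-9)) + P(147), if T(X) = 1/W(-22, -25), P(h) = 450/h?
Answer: 8009/2646 ≈ 3.0268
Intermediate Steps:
d(s, o) = (6 + s)/(-1 + o)
W(k, E) = -32 + 4*(6 + E)/(-1 + E) (W(k, E) = -4*(8 - (6 + E)/(-1 + E)) = -32 + 4*(6 + E)/(-1 + E))
T(X) = -13/378 (T(X) = 1/(28*(2 - 1*(-25))/(-1 - 25)) = 1/(28*(2 + 25)/(-26)) = 1/(28*(-1/26)*27) = 1/(-378/13) = -13/378)
T(F(-9)) + P(147) = -13/378 + 450/147 = -13/378 + 450*(1/147) = -13/378 + 150/49 = 8009/2646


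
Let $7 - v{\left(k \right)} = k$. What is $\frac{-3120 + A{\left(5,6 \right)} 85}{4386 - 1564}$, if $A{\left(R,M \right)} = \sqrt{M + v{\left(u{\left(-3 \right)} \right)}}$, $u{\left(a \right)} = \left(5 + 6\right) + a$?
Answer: $- \frac{1560}{1411} + \frac{5 \sqrt{5}}{166} \approx -1.0382$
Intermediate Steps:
$u{\left(a \right)} = 11 + a$
$v{\left(k \right)} = 7 - k$
$A{\left(R,M \right)} = \sqrt{-1 + M}$ ($A{\left(R,M \right)} = \sqrt{M + \left(7 - \left(11 - 3\right)\right)} = \sqrt{M + \left(7 - 8\right)} = \sqrt{M - 1} = \sqrt{-1 + M}$)
$\frac{-3120 + A{\left(5,6 \right)} 85}{4386 - 1564} = \frac{-3120 + \sqrt{-1 + 6} \cdot 85}{4386 - 1564} = \frac{-3120 + \sqrt{5} \cdot 85}{2822} = \left(-3120 + 85 \sqrt{5}\right) \frac{1}{2822} = - \frac{1560}{1411} + \frac{5 \sqrt{5}}{166}$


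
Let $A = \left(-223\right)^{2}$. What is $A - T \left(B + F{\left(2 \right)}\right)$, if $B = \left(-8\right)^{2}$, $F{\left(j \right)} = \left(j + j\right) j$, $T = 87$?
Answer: $43465$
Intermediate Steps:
$F{\left(j \right)} = 2 j^{2}$ ($F{\left(j \right)} = 2 j j = 2 j^{2}$)
$B = 64$
$A = 49729$
$A - T \left(B + F{\left(2 \right)}\right) = 49729 - 87 \left(64 + 2 \cdot 2^{2}\right) = 49729 - 87 \left(64 + 2 \cdot 4\right) = 49729 - 87 \left(64 + 8\right) = 49729 - 87 \cdot 72 = 49729 - 6264 = 43465$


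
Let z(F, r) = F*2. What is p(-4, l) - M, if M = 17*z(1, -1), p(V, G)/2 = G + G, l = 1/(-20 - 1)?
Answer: -718/21 ≈ -34.190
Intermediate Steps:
l = -1/21 (l = 1/(-21) = -1/21 ≈ -0.047619)
z(F, r) = 2*F
p(V, G) = 4*G (p(V, G) = 2*(G + G) = 2*(2*G) = 4*G)
M = 34 (M = 17*(2*1) = 17*2 = 34)
p(-4, l) - M = 4*(-1/21) - 1*34 = -4/21 - 34 = -718/21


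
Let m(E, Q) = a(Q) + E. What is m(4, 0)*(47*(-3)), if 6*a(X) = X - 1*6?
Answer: -423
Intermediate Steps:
a(X) = -1 + X/6 (a(X) = (X - 1*6)/6 = (X - 6)/6 = (-6 + X)/6 = -1 + X/6)
m(E, Q) = -1 + E + Q/6 (m(E, Q) = (-1 + Q/6) + E = -1 + E + Q/6)
m(4, 0)*(47*(-3)) = (-1 + 4 + (⅙)*0)*(47*(-3)) = (-1 + 4 + 0)*(-141) = 3*(-141) = -423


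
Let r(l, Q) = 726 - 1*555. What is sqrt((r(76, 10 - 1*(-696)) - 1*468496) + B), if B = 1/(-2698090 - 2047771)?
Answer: 3*I*sqrt(1172019562485350354)/4745861 ≈ 684.34*I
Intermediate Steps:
B = -1/4745861 (B = 1/(-4745861) = -1/4745861 ≈ -2.1071e-7)
r(l, Q) = 171 (r(l, Q) = 726 - 555 = 171)
sqrt((r(76, 10 - 1*(-696)) - 1*468496) + B) = sqrt((171 - 1*468496) - 1/4745861) = sqrt((171 - 468496) - 1/4745861) = sqrt(-468325 - 1/4745861) = sqrt(-2222605352826/4745861) = 3*I*sqrt(1172019562485350354)/4745861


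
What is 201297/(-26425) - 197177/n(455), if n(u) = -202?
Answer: 5169740231/5337850 ≈ 968.51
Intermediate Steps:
201297/(-26425) - 197177/n(455) = 201297/(-26425) - 197177/(-202) = 201297*(-1/26425) - 197177*(-1/202) = -201297/26425 + 197177/202 = 5169740231/5337850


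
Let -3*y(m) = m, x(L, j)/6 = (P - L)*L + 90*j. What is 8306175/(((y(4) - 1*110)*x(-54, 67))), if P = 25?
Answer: -2768725/392784 ≈ -7.0490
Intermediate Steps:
x(L, j) = 540*j + 6*L*(25 - L) (x(L, j) = 6*((25 - L)*L + 90*j) = 6*(L*(25 - L) + 90*j) = 6*(90*j + L*(25 - L)) = 540*j + 6*L*(25 - L))
y(m) = -m/3
8306175/(((y(4) - 1*110)*x(-54, 67))) = 8306175/(((-⅓*4 - 1*110)*(-6*(-54)² + 150*(-54) + 540*67))) = 8306175/(((-4/3 - 110)*(-6*2916 - 8100 + 36180))) = 8306175/((-334*(-17496 - 8100 + 36180)/3)) = 8306175/((-334/3*10584)) = 8306175/(-1178352) = 8306175*(-1/1178352) = -2768725/392784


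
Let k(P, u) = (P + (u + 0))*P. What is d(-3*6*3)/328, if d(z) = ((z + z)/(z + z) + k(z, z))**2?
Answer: 34023889/328 ≈ 1.0373e+5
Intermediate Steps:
k(P, u) = P*(P + u) (k(P, u) = (P + u)*P = P*(P + u))
d(z) = (1 + 2*z**2)**2 (d(z) = ((z + z)/(z + z) + z*(z + z))**2 = ((2*z)/((2*z)) + z*(2*z))**2 = ((2*z)*(1/(2*z)) + 2*z**2)**2 = (1 + 2*z**2)**2)
d(-3*6*3)/328 = (1 + 2*(-3*6*3)**2)**2/328 = (1 + 2*(-18*3)**2)**2*(1/328) = (1 + 2*(-54)**2)**2*(1/328) = (1 + 2*2916)**2*(1/328) = (1 + 5832)**2*(1/328) = 5833**2*(1/328) = 34023889*(1/328) = 34023889/328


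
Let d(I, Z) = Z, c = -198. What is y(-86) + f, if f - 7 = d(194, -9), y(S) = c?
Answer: -200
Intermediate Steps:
y(S) = -198
f = -2 (f = 7 - 9 = -2)
y(-86) + f = -198 - 2 = -200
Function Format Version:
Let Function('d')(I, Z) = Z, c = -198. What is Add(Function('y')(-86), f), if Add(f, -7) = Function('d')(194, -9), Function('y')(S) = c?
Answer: -200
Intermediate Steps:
Function('y')(S) = -198
f = -2 (f = Add(7, -9) = -2)
Add(Function('y')(-86), f) = Add(-198, -2) = -200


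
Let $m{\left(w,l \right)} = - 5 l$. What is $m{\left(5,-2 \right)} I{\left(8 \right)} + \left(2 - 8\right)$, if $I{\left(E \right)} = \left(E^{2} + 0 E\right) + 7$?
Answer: $704$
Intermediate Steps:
$I{\left(E \right)} = 7 + E^{2}$ ($I{\left(E \right)} = \left(E^{2} + 0\right) + 7 = E^{2} + 7 = 7 + E^{2}$)
$m{\left(5,-2 \right)} I{\left(8 \right)} + \left(2 - 8\right) = \left(-5\right) \left(-2\right) \left(7 + 8^{2}\right) + \left(2 - 8\right) = 10 \left(7 + 64\right) + \left(2 - 8\right) = 10 \cdot 71 - 6 = 710 - 6 = 704$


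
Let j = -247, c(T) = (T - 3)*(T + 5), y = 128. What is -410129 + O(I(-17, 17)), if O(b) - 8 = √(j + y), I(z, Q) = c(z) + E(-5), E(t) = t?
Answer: -410121 + I*√119 ≈ -4.1012e+5 + 10.909*I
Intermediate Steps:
c(T) = (-3 + T)*(5 + T)
I(z, Q) = -20 + z² + 2*z (I(z, Q) = (-15 + z² + 2*z) - 5 = -20 + z² + 2*z)
O(b) = 8 + I*√119 (O(b) = 8 + √(-247 + 128) = 8 + √(-119) = 8 + I*√119)
-410129 + O(I(-17, 17)) = -410129 + (8 + I*√119) = -410121 + I*√119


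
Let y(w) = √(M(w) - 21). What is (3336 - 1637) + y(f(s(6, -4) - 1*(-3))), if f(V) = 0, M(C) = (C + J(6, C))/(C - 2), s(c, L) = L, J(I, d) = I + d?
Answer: 1699 + 2*I*√6 ≈ 1699.0 + 4.899*I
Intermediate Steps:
M(C) = (6 + 2*C)/(-2 + C) (M(C) = (C + (6 + C))/(C - 2) = (6 + 2*C)/(-2 + C))
y(w) = √(-21 + 2*(3 + w)/(-2 + w)) (y(w) = √(2*(3 + w)/(-2 + w) - 21) = √(-21 + 2*(3 + w)/(-2 + w)))
(3336 - 1637) + y(f(s(6, -4) - 1*(-3))) = (3336 - 1637) + √((48 - 19*0)/(-2 + 0)) = 1699 + √((48 + 0)/(-2)) = 1699 + √(-½*48) = 1699 + √(-24) = 1699 + 2*I*√6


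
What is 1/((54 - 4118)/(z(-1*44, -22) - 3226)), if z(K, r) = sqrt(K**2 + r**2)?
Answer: 1613/2032 - 11*sqrt(5)/2032 ≈ 0.78169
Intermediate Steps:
1/((54 - 4118)/(z(-1*44, -22) - 3226)) = 1/((54 - 4118)/(sqrt((-1*44)**2 + (-22)**2) - 3226)) = 1/(-4064/(sqrt((-44)**2 + 484) - 3226)) = 1/(-4064/(sqrt(1936 + 484) - 3226)) = 1/(-4064/(sqrt(2420) - 3226)) = 1/(-4064/(22*sqrt(5) - 3226)) = 1/(-4064/(-3226 + 22*sqrt(5))) = 1613/2032 - 11*sqrt(5)/2032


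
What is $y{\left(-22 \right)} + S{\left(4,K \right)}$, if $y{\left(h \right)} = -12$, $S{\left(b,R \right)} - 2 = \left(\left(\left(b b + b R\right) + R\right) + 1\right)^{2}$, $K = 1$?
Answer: $474$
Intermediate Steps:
$S{\left(b,R \right)} = 2 + \left(1 + R + b^{2} + R b\right)^{2}$ ($S{\left(b,R \right)} = 2 + \left(\left(\left(b b + b R\right) + R\right) + 1\right)^{2} = 2 + \left(\left(\left(b^{2} + R b\right) + R\right) + 1\right)^{2} = 2 + \left(\left(R + b^{2} + R b\right) + 1\right)^{2} = 2 + \left(1 + R + b^{2} + R b\right)^{2}$)
$y{\left(-22 \right)} + S{\left(4,K \right)} = -12 + \left(2 + \left(1 + 1 + 4^{2} + 1 \cdot 4\right)^{2}\right) = -12 + \left(2 + \left(1 + 1 + 16 + 4\right)^{2}\right) = -12 + \left(2 + 22^{2}\right) = -12 + \left(2 + 484\right) = -12 + 486 = 474$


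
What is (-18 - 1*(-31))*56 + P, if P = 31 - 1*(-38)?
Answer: 797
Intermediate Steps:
P = 69 (P = 31 + 38 = 69)
(-18 - 1*(-31))*56 + P = (-18 - 1*(-31))*56 + 69 = (-18 + 31)*56 + 69 = 13*56 + 69 = 728 + 69 = 797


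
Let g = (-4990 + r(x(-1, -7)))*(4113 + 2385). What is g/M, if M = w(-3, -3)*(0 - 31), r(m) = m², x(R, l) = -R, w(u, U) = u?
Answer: -10806174/31 ≈ -3.4859e+5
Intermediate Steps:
M = 93 (M = -3*(0 - 31) = -3*(-31) = 93)
g = -32418522 (g = (-4990 + (-1*(-1))²)*(4113 + 2385) = (-4990 + 1²)*6498 = (-4990 + 1)*6498 = -4989*6498 = -32418522)
g/M = -32418522/93 = -32418522*1/93 = -10806174/31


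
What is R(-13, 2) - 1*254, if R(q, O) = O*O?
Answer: -250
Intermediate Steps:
R(q, O) = O**2
R(-13, 2) - 1*254 = 2**2 - 1*254 = 4 - 254 = -250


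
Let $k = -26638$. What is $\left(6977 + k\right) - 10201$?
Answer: $-29862$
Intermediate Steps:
$\left(6977 + k\right) - 10201 = \left(6977 - 26638\right) - 10201 = -19661 - 10201 = -29862$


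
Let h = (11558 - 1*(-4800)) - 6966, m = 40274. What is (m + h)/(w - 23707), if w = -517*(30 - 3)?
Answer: -24833/18833 ≈ -1.3186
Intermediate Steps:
w = -13959 (w = -517*27 = -13959)
h = 9392 (h = (11558 + 4800) - 6966 = 16358 - 6966 = 9392)
(m + h)/(w - 23707) = (40274 + 9392)/(-13959 - 23707) = 49666/(-37666) = 49666*(-1/37666) = -24833/18833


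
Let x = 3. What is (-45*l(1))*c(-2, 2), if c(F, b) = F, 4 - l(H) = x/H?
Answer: 90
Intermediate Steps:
l(H) = 4 - 3/H
(-45*l(1))*c(-2, 2) = -45*(4 - 3/1)*(-2) = -45*(4 - 3*1)*(-2) = -45*(4 - 3)*(-2) = -45*1*(-2) = -45*(-2) = 90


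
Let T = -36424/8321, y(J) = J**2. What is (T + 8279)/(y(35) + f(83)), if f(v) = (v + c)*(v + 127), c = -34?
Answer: 87711/122059 ≈ 0.71860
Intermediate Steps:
f(v) = (-34 + v)*(127 + v) (f(v) = (v - 34)*(v + 127) = (-34 + v)*(127 + v))
T = -232/53 (T = -36424*1/8321 = -232/53 ≈ -4.3774)
(T + 8279)/(y(35) + f(83)) = (-232/53 + 8279)/(35**2 + (-4318 + 83**2 + 93*83)) = 438555/(53*(1225 + (-4318 + 6889 + 7719))) = 438555/(53*(1225 + 10290)) = (438555/53)/11515 = (438555/53)*(1/11515) = 87711/122059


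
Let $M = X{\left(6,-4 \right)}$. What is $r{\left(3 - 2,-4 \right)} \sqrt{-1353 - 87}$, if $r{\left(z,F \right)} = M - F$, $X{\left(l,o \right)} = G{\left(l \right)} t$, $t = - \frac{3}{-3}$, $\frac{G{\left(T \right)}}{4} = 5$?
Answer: $288 i \sqrt{10} \approx 910.74 i$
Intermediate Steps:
$G{\left(T \right)} = 20$ ($G{\left(T \right)} = 4 \cdot 5 = 20$)
$t = 1$ ($t = \left(-3\right) \left(- \frac{1}{3}\right) = 1$)
$X{\left(l,o \right)} = 20$ ($X{\left(l,o \right)} = 20 \cdot 1 = 20$)
$M = 20$
$r{\left(z,F \right)} = 20 - F$
$r{\left(3 - 2,-4 \right)} \sqrt{-1353 - 87} = \left(20 - -4\right) \sqrt{-1353 - 87} = \left(20 + 4\right) \sqrt{-1440} = 24 \cdot 12 i \sqrt{10} = 288 i \sqrt{10}$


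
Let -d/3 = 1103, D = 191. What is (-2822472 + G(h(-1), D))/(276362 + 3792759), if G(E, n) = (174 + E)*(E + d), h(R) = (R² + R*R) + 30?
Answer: -3497534/4069121 ≈ -0.85953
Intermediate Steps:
d = -3309 (d = -3*1103 = -3309)
h(R) = 30 + 2*R² (h(R) = (R² + R²) + 30 = 2*R² + 30 = 30 + 2*R²)
G(E, n) = (-3309 + E)*(174 + E) (G(E, n) = (174 + E)*(E - 3309) = (174 + E)*(-3309 + E) = (-3309 + E)*(174 + E))
(-2822472 + G(h(-1), D))/(276362 + 3792759) = (-2822472 + (-575766 + (30 + 2*(-1)²)² - 3135*(30 + 2*(-1)²)))/(276362 + 3792759) = (-2822472 + (-575766 + (30 + 2*1)² - 3135*(30 + 2*1)))/4069121 = (-2822472 + (-575766 + (30 + 2)² - 3135*(30 + 2)))*(1/4069121) = (-2822472 + (-575766 + 32² - 3135*32))*(1/4069121) = (-2822472 + (-575766 + 1024 - 100320))*(1/4069121) = (-2822472 - 675062)*(1/4069121) = -3497534*1/4069121 = -3497534/4069121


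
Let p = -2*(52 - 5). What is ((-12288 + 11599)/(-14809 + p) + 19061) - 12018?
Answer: 104962518/14903 ≈ 7043.0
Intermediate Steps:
p = -94 (p = -2*47 = -94)
((-12288 + 11599)/(-14809 + p) + 19061) - 12018 = ((-12288 + 11599)/(-14809 - 94) + 19061) - 12018 = (-689/(-14903) + 19061) - 12018 = (-689*(-1/14903) + 19061) - 12018 = (689/14903 + 19061) - 12018 = 284066772/14903 - 12018 = 104962518/14903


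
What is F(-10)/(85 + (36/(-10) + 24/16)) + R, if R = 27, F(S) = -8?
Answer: 22303/829 ≈ 26.904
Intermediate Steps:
F(-10)/(85 + (36/(-10) + 24/16)) + R = -8/(85 + (36/(-10) + 24/16)) + 27 = -8/(85 + (36*(-⅒) + 24*(1/16))) + 27 = -8/(85 + (-18/5 + 3/2)) + 27 = -8/(85 - 21/10) + 27 = -8/829/10 + 27 = -8*10/829 + 27 = -80/829 + 27 = 22303/829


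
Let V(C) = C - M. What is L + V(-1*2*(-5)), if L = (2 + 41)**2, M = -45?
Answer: 1904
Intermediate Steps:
V(C) = 45 + C (V(C) = C - 1*(-45) = C + 45 = 45 + C)
L = 1849 (L = 43**2 = 1849)
L + V(-1*2*(-5)) = 1849 + (45 - 1*2*(-5)) = 1849 + (45 - 2*(-5)) = 1849 + (45 + 10) = 1849 + 55 = 1904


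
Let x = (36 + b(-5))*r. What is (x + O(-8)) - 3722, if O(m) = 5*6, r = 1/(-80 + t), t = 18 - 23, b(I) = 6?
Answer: -313862/85 ≈ -3692.5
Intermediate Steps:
t = -5
r = -1/85 (r = 1/(-80 - 5) = 1/(-85) = -1/85 ≈ -0.011765)
O(m) = 30
x = -42/85 (x = (36 + 6)*(-1/85) = 42*(-1/85) = -42/85 ≈ -0.49412)
(x + O(-8)) - 3722 = (-42/85 + 30) - 3722 = 2508/85 - 3722 = -313862/85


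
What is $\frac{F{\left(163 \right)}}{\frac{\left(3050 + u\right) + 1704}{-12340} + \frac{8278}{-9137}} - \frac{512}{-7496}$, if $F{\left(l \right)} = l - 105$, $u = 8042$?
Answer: $- \frac{1528380674018}{51316578741} \approx -29.783$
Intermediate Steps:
$F{\left(l \right)} = -105 + l$
$\frac{F{\left(163 \right)}}{\frac{\left(3050 + u\right) + 1704}{-12340} + \frac{8278}{-9137}} - \frac{512}{-7496} = \frac{-105 + 163}{\frac{\left(3050 + 8042\right) + 1704}{-12340} + \frac{8278}{-9137}} - \frac{512}{-7496} = \frac{58}{\left(11092 + 1704\right) \left(- \frac{1}{12340}\right) + 8278 \left(- \frac{1}{9137}\right)} - - \frac{64}{937} = \frac{58}{12796 \left(- \frac{1}{12340}\right) - \frac{8278}{9137}} + \frac{64}{937} = \frac{58}{- \frac{3199}{3085} - \frac{8278}{9137}} + \frac{64}{937} = \frac{58}{- \frac{54766893}{28187645}} + \frac{64}{937} = 58 \left(- \frac{28187645}{54766893}\right) + \frac{64}{937} = - \frac{1634883410}{54766893} + \frac{64}{937} = - \frac{1528380674018}{51316578741}$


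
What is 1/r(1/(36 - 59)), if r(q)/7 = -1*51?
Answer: -1/357 ≈ -0.0028011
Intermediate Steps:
r(q) = -357 (r(q) = 7*(-1*51) = 7*(-51) = -357)
1/r(1/(36 - 59)) = 1/(-357) = -1/357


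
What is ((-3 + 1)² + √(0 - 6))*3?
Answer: 12 + 3*I*√6 ≈ 12.0 + 7.3485*I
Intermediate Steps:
((-3 + 1)² + √(0 - 6))*3 = ((-2)² + √(-6))*3 = (4 + I*√6)*3 = 12 + 3*I*√6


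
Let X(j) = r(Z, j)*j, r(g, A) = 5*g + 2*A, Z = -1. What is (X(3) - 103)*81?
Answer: -8100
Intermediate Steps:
r(g, A) = 2*A + 5*g
X(j) = j*(-5 + 2*j) (X(j) = (2*j + 5*(-1))*j = (2*j - 5)*j = (-5 + 2*j)*j = j*(-5 + 2*j))
(X(3) - 103)*81 = (3*(-5 + 2*3) - 103)*81 = (3*(-5 + 6) - 103)*81 = (3*1 - 103)*81 = (3 - 103)*81 = -100*81 = -8100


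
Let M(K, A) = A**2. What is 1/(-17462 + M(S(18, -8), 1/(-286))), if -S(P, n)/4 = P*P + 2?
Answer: -81796/1428321751 ≈ -5.7267e-5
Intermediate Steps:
S(P, n) = -8 - 4*P**2 (S(P, n) = -4*(P*P + 2) = -4*(P**2 + 2) = -4*(2 + P**2) = -8 - 4*P**2)
1/(-17462 + M(S(18, -8), 1/(-286))) = 1/(-17462 + (1/(-286))**2) = 1/(-17462 + (-1/286)**2) = 1/(-17462 + 1/81796) = 1/(-1428321751/81796) = -81796/1428321751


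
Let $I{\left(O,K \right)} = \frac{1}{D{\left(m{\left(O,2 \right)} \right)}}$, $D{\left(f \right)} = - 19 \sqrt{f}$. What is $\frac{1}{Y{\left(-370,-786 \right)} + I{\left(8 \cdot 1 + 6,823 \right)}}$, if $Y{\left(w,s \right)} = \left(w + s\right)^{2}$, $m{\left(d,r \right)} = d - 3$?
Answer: $\frac{5306590256}{7091387596342015} + \frac{19 \sqrt{11}}{7091387596342015} \approx 7.4831 \cdot 10^{-7}$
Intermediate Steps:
$m{\left(d,r \right)} = -3 + d$
$Y{\left(w,s \right)} = \left(s + w\right)^{2}$
$I{\left(O,K \right)} = - \frac{1}{19 \sqrt{-3 + O}}$ ($I{\left(O,K \right)} = \frac{1}{\left(-19\right) \sqrt{-3 + O}} = - \frac{1}{19 \sqrt{-3 + O}}$)
$\frac{1}{Y{\left(-370,-786 \right)} + I{\left(8 \cdot 1 + 6,823 \right)}} = \frac{1}{\left(-786 - 370\right)^{2} - \frac{1}{19 \sqrt{-3 + \left(8 \cdot 1 + 6\right)}}} = \frac{1}{\left(-1156\right)^{2} - \frac{1}{19 \sqrt{-3 + \left(8 + 6\right)}}} = \frac{1}{1336336 - \frac{1}{19 \sqrt{-3 + 14}}} = \frac{1}{1336336 - \frac{1}{19 \sqrt{11}}} = \frac{1}{1336336 - \frac{\frac{1}{11} \sqrt{11}}{19}} = \frac{1}{1336336 - \frac{\sqrt{11}}{209}}$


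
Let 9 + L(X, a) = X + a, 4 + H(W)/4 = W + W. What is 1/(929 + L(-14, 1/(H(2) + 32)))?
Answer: 32/28993 ≈ 0.0011037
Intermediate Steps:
H(W) = -16 + 8*W (H(W) = -16 + 4*(W + W) = -16 + 4*(2*W) = -16 + 8*W)
L(X, a) = -9 + X + a (L(X, a) = -9 + (X + a) = -9 + X + a)
1/(929 + L(-14, 1/(H(2) + 32))) = 1/(929 + (-9 - 14 + 1/((-16 + 8*2) + 32))) = 1/(929 + (-9 - 14 + 1/((-16 + 16) + 32))) = 1/(929 + (-9 - 14 + 1/(0 + 32))) = 1/(929 + (-9 - 14 + 1/32)) = 1/(929 - 735/32) = 1/(28993/32) = 32/28993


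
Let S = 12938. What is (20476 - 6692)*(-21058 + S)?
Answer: -111926080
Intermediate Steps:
(20476 - 6692)*(-21058 + S) = (20476 - 6692)*(-21058 + 12938) = 13784*(-8120) = -111926080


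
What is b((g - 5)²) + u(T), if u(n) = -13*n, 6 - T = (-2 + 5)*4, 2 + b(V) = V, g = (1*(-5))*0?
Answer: 101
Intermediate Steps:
g = 0 (g = -5*0 = 0)
b(V) = -2 + V
T = -6 (T = 6 - (-2 + 5)*4 = 6 - 3*4 = 6 - 1*12 = 6 - 12 = -6)
b((g - 5)²) + u(T) = (-2 + (0 - 5)²) - 13*(-6) = (-2 + (-5)²) + 78 = (-2 + 25) + 78 = 23 + 78 = 101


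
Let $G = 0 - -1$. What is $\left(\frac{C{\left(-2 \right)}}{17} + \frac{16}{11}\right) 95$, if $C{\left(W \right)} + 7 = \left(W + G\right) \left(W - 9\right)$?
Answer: $\frac{30020}{187} \approx 160.53$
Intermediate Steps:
$G = 1$ ($G = 0 + 1 = 1$)
$C{\left(W \right)} = -7 + \left(1 + W\right) \left(-9 + W\right)$ ($C{\left(W \right)} = -7 + \left(W + 1\right) \left(W - 9\right) = -7 + \left(1 + W\right) \left(W - 9\right) = -7 + \left(1 + W\right) \left(-9 + W\right)$)
$\left(\frac{C{\left(-2 \right)}}{17} + \frac{16}{11}\right) 95 = \left(\frac{-16 + \left(-2\right)^{2} - -16}{17} + \frac{16}{11}\right) 95 = \left(\left(-16 + 4 + 16\right) \frac{1}{17} + 16 \cdot \frac{1}{11}\right) 95 = \left(4 \cdot \frac{1}{17} + \frac{16}{11}\right) 95 = \left(\frac{4}{17} + \frac{16}{11}\right) 95 = \frac{316}{187} \cdot 95 = \frac{30020}{187}$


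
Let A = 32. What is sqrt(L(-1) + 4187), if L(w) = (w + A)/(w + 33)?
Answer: 7*sqrt(5470)/8 ≈ 64.714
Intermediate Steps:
L(w) = (32 + w)/(33 + w) (L(w) = (w + 32)/(w + 33) = (32 + w)/(33 + w))
sqrt(L(-1) + 4187) = sqrt((32 - 1)/(33 - 1) + 4187) = sqrt(31/32 + 4187) = sqrt(134015/32) = 7*sqrt(5470)/8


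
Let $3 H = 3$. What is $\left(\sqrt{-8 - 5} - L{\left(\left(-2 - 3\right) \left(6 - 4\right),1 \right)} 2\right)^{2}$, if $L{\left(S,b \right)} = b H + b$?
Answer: $\left(4 - i \sqrt{13}\right)^{2} \approx 3.0 - 28.844 i$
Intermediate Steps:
$H = 1$ ($H = \frac{1}{3} \cdot 3 = 1$)
$L{\left(S,b \right)} = 2 b$ ($L{\left(S,b \right)} = b 1 + b = b + b = 2 b$)
$\left(\sqrt{-8 - 5} - L{\left(\left(-2 - 3\right) \left(6 - 4\right),1 \right)} 2\right)^{2} = \left(\sqrt{-8 - 5} - 2 \cdot 1 \cdot 2\right)^{2} = \left(\sqrt{-13} - 2 \cdot 2\right)^{2} = \left(i \sqrt{13} - 4\right)^{2} = \left(-4 + i \sqrt{13}\right)^{2}$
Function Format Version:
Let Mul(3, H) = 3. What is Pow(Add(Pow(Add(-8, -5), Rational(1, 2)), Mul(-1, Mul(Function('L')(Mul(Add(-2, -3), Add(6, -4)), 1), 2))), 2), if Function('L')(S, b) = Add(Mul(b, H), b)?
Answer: Pow(Add(4, Mul(-1, I, Pow(13, Rational(1, 2)))), 2) ≈ Add(3.0000, Mul(-28.844, I))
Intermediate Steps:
H = 1 (H = Mul(Rational(1, 3), 3) = 1)
Function('L')(S, b) = Mul(2, b) (Function('L')(S, b) = Add(Mul(b, 1), b) = Add(b, b) = Mul(2, b))
Pow(Add(Pow(Add(-8, -5), Rational(1, 2)), Mul(-1, Mul(Function('L')(Mul(Add(-2, -3), Add(6, -4)), 1), 2))), 2) = Pow(Add(Pow(Add(-8, -5), Rational(1, 2)), Mul(-1, Mul(Mul(2, 1), 2))), 2) = Pow(Add(Pow(-13, Rational(1, 2)), Mul(-1, Mul(2, 2))), 2) = Pow(Add(Mul(I, Pow(13, Rational(1, 2))), Mul(-1, 4)), 2) = Pow(Add(Mul(I, Pow(13, Rational(1, 2))), -4), 2) = Pow(Add(-4, Mul(I, Pow(13, Rational(1, 2)))), 2)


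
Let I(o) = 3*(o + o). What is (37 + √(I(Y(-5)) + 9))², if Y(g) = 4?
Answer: (37 + √33)² ≈ 1827.1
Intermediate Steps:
I(o) = 6*o (I(o) = 3*(2*o) = 6*o)
(37 + √(I(Y(-5)) + 9))² = (37 + √(6*4 + 9))² = (37 + √(24 + 9))² = (37 + √33)²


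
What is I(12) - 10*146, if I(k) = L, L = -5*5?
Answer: -1485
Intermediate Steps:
L = -25
I(k) = -25
I(12) - 10*146 = -25 - 10*146 = -25 - 1460 = -1485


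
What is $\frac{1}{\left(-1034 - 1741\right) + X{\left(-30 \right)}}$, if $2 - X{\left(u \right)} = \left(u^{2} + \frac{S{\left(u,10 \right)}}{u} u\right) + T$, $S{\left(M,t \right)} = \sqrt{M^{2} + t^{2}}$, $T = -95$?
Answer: $- \frac{1789}{6400542} + \frac{5 \sqrt{10}}{6400542} \approx -0.00027704$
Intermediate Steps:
$X{\left(u \right)} = 97 - u^{2} - \sqrt{100 + u^{2}}$ ($X{\left(u \right)} = 2 - \left(\left(u^{2} + \frac{\sqrt{u^{2} + 10^{2}}}{u} u\right) - 95\right) = 2 - \left(\left(u^{2} + \frac{\sqrt{u^{2} + 100}}{u} u\right) - 95\right) = 2 - \left(\left(u^{2} + \frac{\sqrt{100 + u^{2}}}{u} u\right) - 95\right) = 2 - \left(\left(u^{2} + \sqrt{100 + u^{2}}\right) - 95\right) = 2 - \left(-95 + u^{2} + \sqrt{100 + u^{2}}\right) = 97 - u^{2} - \sqrt{100 + u^{2}}$)
$\frac{1}{\left(-1034 - 1741\right) + X{\left(-30 \right)}} = \frac{1}{\left(-1034 - 1741\right) - \left(803 + \sqrt{100 + \left(-30\right)^{2}}\right)} = \frac{1}{\left(-1034 - 1741\right) - \left(803 + \sqrt{100 + 900}\right)} = \frac{1}{-2775 - \left(803 + \sqrt{1000}\right)} = \frac{1}{-2775 - \left(803 + 10 \sqrt{10}\right)} = \frac{1}{-3578 - 10 \sqrt{10}}$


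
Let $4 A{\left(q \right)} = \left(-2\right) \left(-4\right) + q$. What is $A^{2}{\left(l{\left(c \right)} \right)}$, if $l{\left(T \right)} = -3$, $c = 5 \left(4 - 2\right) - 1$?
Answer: $\frac{25}{16} \approx 1.5625$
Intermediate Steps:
$c = 9$ ($c = 5 \cdot 2 - 1 = 10 - 1 = 9$)
$A{\left(q \right)} = 2 + \frac{q}{4}$ ($A{\left(q \right)} = \frac{\left(-2\right) \left(-4\right) + q}{4} = \frac{8 + q}{4} = 2 + \frac{q}{4}$)
$A^{2}{\left(l{\left(c \right)} \right)} = \left(2 + \frac{1}{4} \left(-3\right)\right)^{2} = \left(2 - \frac{3}{4}\right)^{2} = \left(\frac{5}{4}\right)^{2} = \frac{25}{16}$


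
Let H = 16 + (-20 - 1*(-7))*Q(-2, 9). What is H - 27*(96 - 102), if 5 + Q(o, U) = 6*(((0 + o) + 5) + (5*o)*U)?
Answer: 7029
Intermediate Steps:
Q(o, U) = 25 + 6*o + 30*U*o (Q(o, U) = -5 + 6*(((0 + o) + 5) + (5*o)*U) = -5 + 6*((o + 5) + 5*U*o) = -5 + 6*((5 + o) + 5*U*o) = -5 + 6*(5 + o + 5*U*o) = -5 + (30 + 6*o + 30*U*o) = 25 + 6*o + 30*U*o)
H = 6867 (H = 16 + (-20 - 1*(-7))*(25 + 6*(-2) + 30*9*(-2)) = 16 + (-20 + 7)*(25 - 12 - 540) = 16 - 13*(-527) = 16 + 6851 = 6867)
H - 27*(96 - 102) = 6867 - 27*(96 - 102) = 6867 - 27*(-6) = 6867 - 1*(-162) = 6867 + 162 = 7029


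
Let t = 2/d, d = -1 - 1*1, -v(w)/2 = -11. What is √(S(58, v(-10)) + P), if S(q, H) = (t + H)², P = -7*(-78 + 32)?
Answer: √763 ≈ 27.622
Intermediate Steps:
v(w) = 22 (v(w) = -2*(-11) = 22)
P = 322 (P = -7*(-46) = 322)
d = -2 (d = -1 - 1 = -2)
t = -1 (t = 2/(-2) = 2*(-½) = -1)
S(q, H) = (-1 + H)²
√(S(58, v(-10)) + P) = √((-1 + 22)² + 322) = √(21² + 322) = √(441 + 322) = √763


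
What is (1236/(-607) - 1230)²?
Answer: 559273639716/368449 ≈ 1.5179e+6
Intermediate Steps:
(1236/(-607) - 1230)² = (1236*(-1/607) - 1230)² = (-1236/607 - 1230)² = (-747846/607)² = 559273639716/368449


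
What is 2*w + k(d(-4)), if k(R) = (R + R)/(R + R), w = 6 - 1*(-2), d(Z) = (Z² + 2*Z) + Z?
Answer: 17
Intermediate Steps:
d(Z) = Z² + 3*Z
w = 8 (w = 6 + 2 = 8)
k(R) = 1 (k(R) = (2*R)/((2*R)) = (2*R)*(1/(2*R)) = 1)
2*w + k(d(-4)) = 2*8 + 1 = 16 + 1 = 17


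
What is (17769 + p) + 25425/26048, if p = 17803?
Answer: 926604881/26048 ≈ 35573.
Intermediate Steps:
(17769 + p) + 25425/26048 = (17769 + 17803) + 25425/26048 = 35572 + 25425*(1/26048) = 35572 + 25425/26048 = 926604881/26048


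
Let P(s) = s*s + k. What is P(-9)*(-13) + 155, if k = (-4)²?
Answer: -1106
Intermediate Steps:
k = 16
P(s) = 16 + s² (P(s) = s*s + 16 = s² + 16 = 16 + s²)
P(-9)*(-13) + 155 = (16 + (-9)²)*(-13) + 155 = (16 + 81)*(-13) + 155 = 97*(-13) + 155 = -1261 + 155 = -1106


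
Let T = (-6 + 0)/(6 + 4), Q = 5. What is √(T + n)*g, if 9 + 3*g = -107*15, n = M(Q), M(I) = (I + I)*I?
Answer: -538*√1235/5 ≈ -3781.3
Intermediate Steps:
M(I) = 2*I² (M(I) = (2*I)*I = 2*I²)
n = 50 (n = 2*5² = 2*25 = 50)
T = -⅗ (T = -6/10 = -6*⅒ = -⅗ ≈ -0.60000)
g = -538 (g = -3 + (-107*15)/3 = -3 + (⅓)*(-1605) = -3 - 535 = -538)
√(T + n)*g = √(-⅗ + 50)*(-538) = √(247/5)*(-538) = (√1235/5)*(-538) = -538*√1235/5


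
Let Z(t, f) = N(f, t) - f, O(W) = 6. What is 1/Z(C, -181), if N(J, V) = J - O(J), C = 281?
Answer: -1/6 ≈ -0.16667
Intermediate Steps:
N(J, V) = -6 + J (N(J, V) = J - 1*6 = J - 6 = -6 + J)
Z(t, f) = -6 (Z(t, f) = (-6 + f) - f = -6)
1/Z(C, -181) = 1/(-6) = -1/6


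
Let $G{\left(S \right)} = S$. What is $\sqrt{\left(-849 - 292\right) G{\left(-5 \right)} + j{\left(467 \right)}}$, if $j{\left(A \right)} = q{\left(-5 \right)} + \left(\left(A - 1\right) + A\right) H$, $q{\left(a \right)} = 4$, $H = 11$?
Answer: $22 \sqrt{33} \approx 126.38$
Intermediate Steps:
$j{\left(A \right)} = -7 + 22 A$ ($j{\left(A \right)} = 4 + \left(\left(A - 1\right) + A\right) 11 = 4 + \left(\left(-1 + A\right) + A\right) 11 = 4 + \left(-1 + 2 A\right) 11 = 4 + \left(-11 + 22 A\right) = -7 + 22 A$)
$\sqrt{\left(-849 - 292\right) G{\left(-5 \right)} + j{\left(467 \right)}} = \sqrt{\left(-849 - 292\right) \left(-5\right) + \left(-7 + 22 \cdot 467\right)} = \sqrt{\left(-1141\right) \left(-5\right) + \left(-7 + 10274\right)} = \sqrt{5705 + 10267} = \sqrt{15972} = 22 \sqrt{33}$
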